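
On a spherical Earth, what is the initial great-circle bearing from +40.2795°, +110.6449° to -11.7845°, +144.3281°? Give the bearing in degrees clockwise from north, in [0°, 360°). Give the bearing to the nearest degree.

Δλ = 144.3281 − 110.6449 = 33.6832°.
θ = atan2( sin Δλ · cos φ₂ , cos φ₁ · sin φ₂ − sin φ₁ · cos φ₂ · cos Δλ )
  = atan2(0.54291, -0.68245) = 141.496° → normalised to [0°, 360°): 141.496°.

141°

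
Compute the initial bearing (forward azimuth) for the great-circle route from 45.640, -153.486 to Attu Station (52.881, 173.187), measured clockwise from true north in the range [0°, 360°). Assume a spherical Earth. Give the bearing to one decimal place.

300.7°

Δλ = 173.187 − -153.486 = 326.673°; wrapped into (−180°, 180°]: -33.327°.
θ = atan2( sin Δλ · cos φ₂ , cos φ₁ · sin φ₂ − sin φ₁ · cos φ₂ · cos Δλ )
  = atan2(-0.33156, 0.19700) = -59.283° → normalised to [0°, 360°): 300.717°.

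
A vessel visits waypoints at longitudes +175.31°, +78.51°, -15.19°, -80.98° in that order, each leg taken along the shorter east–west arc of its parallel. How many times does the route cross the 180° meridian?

0

Leg 1: +175.31° → +78.51°, shortest Δλ = -96.8° (west) — does not cross 180°.
Leg 2: +78.51° → -15.19°, shortest Δλ = -93.7° (west) — does not cross 180°.
Leg 3: -15.19° → -80.98°, shortest Δλ = -65.79° (west) — does not cross 180°.
Total crossings: 0.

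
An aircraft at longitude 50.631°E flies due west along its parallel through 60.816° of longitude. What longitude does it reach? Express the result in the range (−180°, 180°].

Start at +50.631°; shift −60.816° → -10.185°.
-10.185° already lies in (−180°, 180°].

10.185°W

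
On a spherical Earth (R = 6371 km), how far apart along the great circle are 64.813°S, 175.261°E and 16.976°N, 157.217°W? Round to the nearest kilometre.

Δλ = -157.217 − 175.261 = -332.478°; wrapped into (−180°, 180°]: 27.522°.
Δφ = 16.976 − -64.813 = 81.789°.
a = sin²(Δφ/2) + cos φ₁ · cos φ₂ · sin²(Δλ/2) = 0.451622.
c = 2·atan2(√a, √(1−a)) = 1.47389 rad → d = 6371·c ≈ 9390.14 km.

9390 km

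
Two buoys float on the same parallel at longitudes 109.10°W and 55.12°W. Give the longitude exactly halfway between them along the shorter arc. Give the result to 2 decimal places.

Signed shortest Δλ from -109.10° to -55.12° is +53.98°.
Midpoint longitude = -109.10° + (+53.98°)/2 = -109.10° + 26.99° = -82.11°.

82.11°W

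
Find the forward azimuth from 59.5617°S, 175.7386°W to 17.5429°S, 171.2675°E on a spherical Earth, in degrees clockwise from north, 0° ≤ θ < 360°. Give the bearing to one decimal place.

341.7°

Δλ = 171.2675 − -175.7386 = 347.0061°; wrapped into (−180°, 180°]: -12.9939°.
θ = atan2( sin Δλ · cos φ₂ , cos φ₁ · sin φ₂ − sin φ₁ · cos φ₂ · cos Δλ )
  = atan2(-0.21439, 0.64832) = -18.298° → normalised to [0°, 360°): 341.702°.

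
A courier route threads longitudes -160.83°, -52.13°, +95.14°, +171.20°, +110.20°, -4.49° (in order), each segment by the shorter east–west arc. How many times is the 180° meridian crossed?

0

Leg 1: -160.83° → -52.13°, shortest Δλ = 108.7° (east) — does not cross 180°.
Leg 2: -52.13° → +95.14°, shortest Δλ = 147.27° (east) — does not cross 180°.
Leg 3: +95.14° → +171.20°, shortest Δλ = 76.06° (east) — does not cross 180°.
Leg 4: +171.20° → +110.20°, shortest Δλ = -61.0° (west) — does not cross 180°.
Leg 5: +110.20° → -4.49°, shortest Δλ = -114.69° (west) — does not cross 180°.
Total crossings: 0.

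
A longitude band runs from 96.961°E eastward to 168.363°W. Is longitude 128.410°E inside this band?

Band width going east from +96.961° to -168.363°: ((-168.363 − 96.961) mod 360) = 94.676°.
Offset of +128.410° east of the west edge: ((128.410 − 96.961) mod 360) = 31.449°.
31.449° ≤ 94.676° ⇒ inside.

Yes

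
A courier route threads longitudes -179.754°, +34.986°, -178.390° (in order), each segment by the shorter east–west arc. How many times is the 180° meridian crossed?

Leg 1: -179.754° → +34.986°, shortest Δλ = -145.26° (west) — crosses 180°.
Leg 2: +34.986° → -178.390°, shortest Δλ = 146.624° (east) — crosses 180°.
Total crossings: 2.

2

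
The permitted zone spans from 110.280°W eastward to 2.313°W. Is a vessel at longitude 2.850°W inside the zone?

Band width going east from -110.280° to -2.313°: ((-2.313 − -110.280) mod 360) = 107.967°.
Offset of -2.850° east of the west edge: ((-2.850 − -110.280) mod 360) = 107.430°.
107.430° ≤ 107.967° ⇒ inside.

Yes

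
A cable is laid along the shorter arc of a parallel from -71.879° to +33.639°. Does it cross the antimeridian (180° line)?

No

Signed shortest Δλ = ((33.639 − -71.879 + 180) mod 360) − 180 = 105.518°.
Going east by 105.518° from -71.879° reaches +33.639° without touching 180°.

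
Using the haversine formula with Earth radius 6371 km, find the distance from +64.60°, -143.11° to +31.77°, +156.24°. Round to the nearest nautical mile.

2950 nmi

Δλ = 156.24 − -143.11 = 299.35°; wrapped into (−180°, 180°]: -60.65°.
Δφ = 31.77 − 64.60 = -32.83°.
a = sin²(Δφ/2) + cos φ₁ · cos φ₂ · sin²(Δλ/2) = 0.172823.
c = 2·atan2(√a, √(1−a)) = 0.85747 rad → d = 6371·c ≈ 5462.92 km ≈ 2949.74 nmi.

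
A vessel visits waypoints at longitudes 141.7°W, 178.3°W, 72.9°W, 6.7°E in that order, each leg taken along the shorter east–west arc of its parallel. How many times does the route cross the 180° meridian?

Leg 1: -141.7° → -178.3°, shortest Δλ = -36.6° (west) — does not cross 180°.
Leg 2: -178.3° → -72.9°, shortest Δλ = 105.4° (east) — does not cross 180°.
Leg 3: -72.9° → +6.7°, shortest Δλ = 79.6° (east) — does not cross 180°.
Total crossings: 0.

0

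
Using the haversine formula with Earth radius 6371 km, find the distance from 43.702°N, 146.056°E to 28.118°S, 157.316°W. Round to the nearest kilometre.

9847 km

Δλ = -157.316 − 146.056 = -303.372°; wrapped into (−180°, 180°]: 56.628°.
Δφ = -28.118 − 43.702 = -71.820°.
a = sin²(Δφ/2) + cos φ₁ · cos φ₂ · sin²(Δλ/2) = 0.487440.
c = 2·atan2(√a, √(1−a)) = 1.54567 rad → d = 6371·c ≈ 9847.48 km.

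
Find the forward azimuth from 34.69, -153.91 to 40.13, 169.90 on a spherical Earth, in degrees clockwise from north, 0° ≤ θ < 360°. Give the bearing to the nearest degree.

292°

Δλ = 169.90 − -153.91 = 323.81°; wrapped into (−180°, 180°]: -36.19°.
θ = atan2( sin Δλ · cos φ₂ , cos φ₁ · sin φ₂ − sin φ₁ · cos φ₂ · cos Δλ )
  = atan2(-0.45146, 0.17876) = -68.398° → normalised to [0°, 360°): 291.602°.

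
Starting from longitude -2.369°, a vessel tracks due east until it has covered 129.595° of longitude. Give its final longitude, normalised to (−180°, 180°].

+127.226°

Start at -2.369°; shift +129.595° → +127.226°.
+127.226° already lies in (−180°, 180°].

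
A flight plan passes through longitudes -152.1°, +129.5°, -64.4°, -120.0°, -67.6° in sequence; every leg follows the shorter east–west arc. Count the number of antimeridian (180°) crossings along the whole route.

2

Leg 1: -152.1° → +129.5°, shortest Δλ = -78.4° (west) — crosses 180°.
Leg 2: +129.5° → -64.4°, shortest Δλ = 166.1° (east) — crosses 180°.
Leg 3: -64.4° → -120.0°, shortest Δλ = -55.6° (west) — does not cross 180°.
Leg 4: -120.0° → -67.6°, shortest Δλ = 52.4° (east) — does not cross 180°.
Total crossings: 2.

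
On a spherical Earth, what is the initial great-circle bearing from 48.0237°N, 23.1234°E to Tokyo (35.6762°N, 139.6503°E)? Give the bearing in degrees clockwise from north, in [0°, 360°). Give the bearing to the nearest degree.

Δλ = 139.6503 − 23.1234 = 116.5269°.
θ = atan2( sin Δλ · cos φ₂ , cos φ₁ · sin φ₂ − sin φ₁ · cos φ₂ · cos Δλ )
  = atan2(0.72681, 0.65977) = 47.768° → normalised to [0°, 360°): 47.768°.

48°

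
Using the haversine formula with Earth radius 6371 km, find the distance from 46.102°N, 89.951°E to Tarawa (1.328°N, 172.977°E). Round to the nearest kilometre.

Δλ = 172.977 − 89.951 = 83.026°.
Δφ = 1.328 − 46.102 = -44.774°.
a = sin²(Δφ/2) + cos φ₁ · cos φ₂ · sin²(Δλ/2) = 0.449567.
c = 2·atan2(√a, √(1−a)) = 1.46976 rad → d = 6371·c ≈ 9363.83 km.

9364 km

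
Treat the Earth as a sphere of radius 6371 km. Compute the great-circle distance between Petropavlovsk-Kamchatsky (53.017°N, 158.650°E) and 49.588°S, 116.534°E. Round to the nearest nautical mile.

Δλ = 116.534 − 158.650 = -42.116°.
Δφ = -49.588 − 53.017 = -102.605°.
a = sin²(Δφ/2) + cos φ₁ · cos φ₂ · sin²(Δλ/2) = 0.659464.
c = 2·atan2(√a, √(1−a)) = 1.89539 rad → d = 6371·c ≈ 12075.56 km ≈ 6520.28 nmi.

6520 nmi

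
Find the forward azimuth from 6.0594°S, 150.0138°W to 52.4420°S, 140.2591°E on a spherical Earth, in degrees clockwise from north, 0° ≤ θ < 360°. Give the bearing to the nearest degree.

Δλ = 140.2591 − -150.0138 = 290.2729°; wrapped into (−180°, 180°]: -69.7271°.
θ = atan2( sin Δλ · cos φ₂ , cos φ₁ · sin φ₂ − sin φ₁ · cos φ₂ · cos Δλ )
  = atan2(-0.57180, -0.76601) = -143.260° → normalised to [0°, 360°): 216.740°.

217°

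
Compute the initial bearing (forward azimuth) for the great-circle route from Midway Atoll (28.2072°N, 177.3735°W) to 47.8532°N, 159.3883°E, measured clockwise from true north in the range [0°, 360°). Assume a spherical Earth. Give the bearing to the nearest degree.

324°

Δλ = 159.3883 − -177.3735 = 336.7618°; wrapped into (−180°, 180°]: -23.2382°.
θ = atan2( sin Δλ · cos φ₂ , cos φ₁ · sin φ₂ − sin φ₁ · cos φ₂ · cos Δλ )
  = atan2(-0.26476, 0.36194) = -36.186° → normalised to [0°, 360°): 323.814°.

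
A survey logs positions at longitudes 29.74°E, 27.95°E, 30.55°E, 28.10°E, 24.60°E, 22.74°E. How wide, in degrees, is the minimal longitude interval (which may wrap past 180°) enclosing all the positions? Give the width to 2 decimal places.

7.81°

Sort the longitudes: +22.74°, +24.60°, +27.95°, +28.10°, +29.74°, +30.55°.
Eastward gaps between consecutive values (wrapping around): 1.86°, 3.35°, 0.15°, 1.64°, 0.81°, 352.19°.
Largest gap = 352.19° ⇒ minimal covering band is its complement: 360° − 352.19° = 7.81°.
Band runs from +22.74° eastward to +30.55°.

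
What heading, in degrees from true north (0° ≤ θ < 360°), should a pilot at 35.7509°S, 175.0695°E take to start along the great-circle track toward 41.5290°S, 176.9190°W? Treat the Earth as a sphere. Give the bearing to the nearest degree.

135°

Δλ = -176.9190 − 175.0695 = -351.9885°; wrapped into (−180°, 180°]: 8.0115°.
θ = atan2( sin Δλ · cos φ₂ , cos φ₁ · sin φ₂ − sin φ₁ · cos φ₂ · cos Δλ )
  = atan2(0.10434, -0.10494) = 135.167° → normalised to [0°, 360°): 135.167°.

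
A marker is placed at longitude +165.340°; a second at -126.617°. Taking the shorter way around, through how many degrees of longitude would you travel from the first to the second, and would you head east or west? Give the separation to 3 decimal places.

Raw difference: -126.617 − 165.340 = -291.957°.
Normalise into (−180°, 180°]: -291.957° + 360° = 68.043°.
Positive ⇒ the second point lies to the east; separation 68.043°.

68.043° east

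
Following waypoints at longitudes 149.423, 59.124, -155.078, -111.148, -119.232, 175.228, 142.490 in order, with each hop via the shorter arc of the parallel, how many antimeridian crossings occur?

2

Leg 1: +149.423° → +59.124°, shortest Δλ = -90.299° (west) — does not cross 180°.
Leg 2: +59.124° → -155.078°, shortest Δλ = 145.798° (east) — crosses 180°.
Leg 3: -155.078° → -111.148°, shortest Δλ = 43.93° (east) — does not cross 180°.
Leg 4: -111.148° → -119.232°, shortest Δλ = -8.084° (west) — does not cross 180°.
Leg 5: -119.232° → +175.228°, shortest Δλ = -65.54° (west) — crosses 180°.
Leg 6: +175.228° → +142.490°, shortest Δλ = -32.738° (west) — does not cross 180°.
Total crossings: 2.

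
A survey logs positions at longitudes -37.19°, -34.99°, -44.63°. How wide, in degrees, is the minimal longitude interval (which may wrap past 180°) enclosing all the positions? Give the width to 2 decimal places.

Sort the longitudes: -44.63°, -37.19°, -34.99°.
Eastward gaps between consecutive values (wrapping around): 7.44°, 2.20°, 350.36°.
Largest gap = 350.36° ⇒ minimal covering band is its complement: 360° − 350.36° = 9.64°.
Band runs from -44.63° eastward to -34.99°.

9.64°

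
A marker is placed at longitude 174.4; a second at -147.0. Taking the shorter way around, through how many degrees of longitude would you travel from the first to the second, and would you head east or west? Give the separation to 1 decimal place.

38.6° east

Raw difference: -147.0 − 174.4 = -321.4°.
Normalise into (−180°, 180°]: -321.4° + 360° = 38.6°.
Positive ⇒ the second point lies to the east; separation 38.6°.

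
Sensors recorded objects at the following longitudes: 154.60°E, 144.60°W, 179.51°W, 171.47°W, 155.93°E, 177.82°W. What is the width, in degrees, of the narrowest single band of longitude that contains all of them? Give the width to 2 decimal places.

Sort the longitudes: -179.51°, -177.82°, -171.47°, -144.60°, +154.60°, +155.93°.
Eastward gaps between consecutive values (wrapping around): 1.69°, 6.35°, 26.87°, 299.20°, 1.33°, 24.56°.
Largest gap = 299.20° ⇒ minimal covering band is its complement: 360° − 299.20° = 60.80°.
Band runs from +154.60° eastward to -144.60°, crossing the antimeridian.

60.80°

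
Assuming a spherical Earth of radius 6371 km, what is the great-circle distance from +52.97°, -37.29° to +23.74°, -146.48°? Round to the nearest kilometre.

Δλ = -146.48 − -37.29 = -109.19°.
Δφ = 23.74 − 52.97 = -29.23°.
a = sin²(Δφ/2) + cos φ₁ · cos φ₂ · sin²(Δλ/2) = 0.429906.
c = 2·atan2(√a, √(1−a)) = 1.43014 rad → d = 6371·c ≈ 9111.45 km.

9111 km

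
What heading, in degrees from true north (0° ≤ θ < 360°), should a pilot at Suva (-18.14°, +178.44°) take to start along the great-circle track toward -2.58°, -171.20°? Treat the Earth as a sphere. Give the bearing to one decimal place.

Δλ = -171.20 − 178.44 = -349.64°; wrapped into (−180°, 180°]: 10.36°.
θ = atan2( sin Δλ · cos φ₂ , cos φ₁ · sin φ₂ − sin φ₁ · cos φ₂ · cos Δλ )
  = atan2(0.17965, 0.26318) = 34.318° → normalised to [0°, 360°): 34.318°.

34.3°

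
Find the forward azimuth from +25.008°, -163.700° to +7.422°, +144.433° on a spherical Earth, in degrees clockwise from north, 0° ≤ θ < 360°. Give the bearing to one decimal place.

Δλ = 144.433 − -163.700 = 308.133°; wrapped into (−180°, 180°]: -51.867°.
θ = atan2( sin Δλ · cos φ₂ , cos φ₁ · sin φ₂ − sin φ₁ · cos φ₂ · cos Δλ )
  = atan2(-0.77999, -0.14179) = -100.303° → normalised to [0°, 360°): 259.697°.

259.7°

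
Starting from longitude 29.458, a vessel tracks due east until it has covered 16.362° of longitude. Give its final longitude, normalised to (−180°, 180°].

Start at +29.458°; shift +16.362° → +45.820°.
+45.820° already lies in (−180°, 180°].

+45.820°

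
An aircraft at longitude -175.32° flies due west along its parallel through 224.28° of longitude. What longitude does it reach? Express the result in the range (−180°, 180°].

Start at -175.32°; shift −224.28° → -399.60°.
-399.60° lies outside (−180°, 180°]; add 360° → -39.60°.

-39.60°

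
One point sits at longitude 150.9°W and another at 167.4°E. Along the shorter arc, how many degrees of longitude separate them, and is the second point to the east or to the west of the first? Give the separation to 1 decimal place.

Raw difference: 167.4 − -150.9 = 318.3°.
Normalise into (−180°, 180°]: 318.3° − 360° = -41.7°.
Negative ⇒ the second point lies to the west; separation 41.7°.

41.7° west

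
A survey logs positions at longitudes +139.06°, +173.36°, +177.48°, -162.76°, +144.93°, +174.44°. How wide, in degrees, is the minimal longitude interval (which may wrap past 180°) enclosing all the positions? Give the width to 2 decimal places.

58.18°

Sort the longitudes: -162.76°, +139.06°, +144.93°, +173.36°, +174.44°, +177.48°.
Eastward gaps between consecutive values (wrapping around): 301.82°, 5.87°, 28.43°, 1.08°, 3.04°, 19.76°.
Largest gap = 301.82° ⇒ minimal covering band is its complement: 360° − 301.82° = 58.18°.
Band runs from +139.06° eastward to -162.76°, crossing the antimeridian.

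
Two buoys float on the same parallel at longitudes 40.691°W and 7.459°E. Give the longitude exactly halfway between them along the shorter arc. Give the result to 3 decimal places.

Signed shortest Δλ from -40.691° to +7.459° is +48.150°.
Midpoint longitude = -40.691° + (+48.150°)/2 = -40.691° + 24.075° = -16.616°.

16.616°W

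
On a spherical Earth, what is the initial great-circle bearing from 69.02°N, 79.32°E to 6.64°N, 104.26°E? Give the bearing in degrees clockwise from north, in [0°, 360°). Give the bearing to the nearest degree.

152°

Δλ = 104.26 − 79.32 = 24.94°.
θ = atan2( sin Δλ · cos φ₂ , cos φ₁ · sin φ₂ − sin φ₁ · cos φ₂ · cos Δλ )
  = atan2(0.41884, -0.79956) = 152.353° → normalised to [0°, 360°): 152.353°.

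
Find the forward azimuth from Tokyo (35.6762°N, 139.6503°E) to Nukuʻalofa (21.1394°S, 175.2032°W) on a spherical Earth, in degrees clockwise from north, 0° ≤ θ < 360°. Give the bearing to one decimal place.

135.7°

Δλ = -175.2032 − 139.6503 = -314.8535°; wrapped into (−180°, 180°]: 45.1465°.
θ = atan2( sin Δλ · cos φ₂ , cos φ₁ · sin φ₂ − sin φ₁ · cos φ₂ · cos Δλ )
  = atan2(0.66121, -0.67661) = 135.660° → normalised to [0°, 360°): 135.660°.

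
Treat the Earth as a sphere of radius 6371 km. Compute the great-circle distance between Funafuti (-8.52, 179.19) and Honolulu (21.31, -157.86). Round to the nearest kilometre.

Δλ = -157.86 − 179.19 = -337.05°; wrapped into (−180°, 180°]: 22.95°.
Δφ = 21.31 − -8.52 = 29.83°.
a = sin²(Δφ/2) + cos φ₁ · cos φ₂ · sin²(Δλ/2) = 0.102712.
c = 2·atan2(√a, √(1−a)) = 0.65249 rad → d = 6371·c ≈ 4156.99 km.

4157 km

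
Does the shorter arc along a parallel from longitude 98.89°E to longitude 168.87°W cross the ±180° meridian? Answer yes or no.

Naïve |-168.87 − 98.89| = 267.76° > 180°, so the shorter arc goes the other way round — across 180°.
Signed shortest Δλ = ((-168.87 − 98.89 + 180) mod 360) − 180 = 92.24°.
Going east by 92.24° from +98.89° passes through 180° before reaching -168.87°.

Yes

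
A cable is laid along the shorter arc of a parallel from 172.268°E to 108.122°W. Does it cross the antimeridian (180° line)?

Naïve |-108.122 − 172.268| = 280.39° > 180°, so the shorter arc goes the other way round — across 180°.
Signed shortest Δλ = ((-108.122 − 172.268 + 180) mod 360) − 180 = 79.61°.
Going east by 79.61° from +172.268° passes through 180° before reaching -108.122°.

Yes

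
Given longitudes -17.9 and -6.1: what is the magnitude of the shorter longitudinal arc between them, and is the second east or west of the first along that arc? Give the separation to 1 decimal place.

Raw difference: -6.1 − -17.9 = 11.8°.
Normalise into (−180°, 180°]: 11.8° stays 11.8°.
Positive ⇒ the second point lies to the east; separation 11.8°.

11.8° east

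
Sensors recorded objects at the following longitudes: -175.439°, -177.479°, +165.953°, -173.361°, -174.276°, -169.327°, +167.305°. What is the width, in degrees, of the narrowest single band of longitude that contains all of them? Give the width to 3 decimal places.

24.720°

Sort the longitudes: -177.479°, -175.439°, -174.276°, -173.361°, -169.327°, +165.953°, +167.305°.
Eastward gaps between consecutive values (wrapping around): 2.040°, 1.163°, 0.915°, 4.034°, 335.280°, 1.352°, 15.216°.
Largest gap = 335.280° ⇒ minimal covering band is its complement: 360° − 335.280° = 24.720°.
Band runs from +165.953° eastward to -169.327°, crossing the antimeridian.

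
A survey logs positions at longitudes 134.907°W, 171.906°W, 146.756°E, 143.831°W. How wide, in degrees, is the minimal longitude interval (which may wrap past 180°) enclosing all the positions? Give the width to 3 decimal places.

78.337°

Sort the longitudes: -171.906°, -143.831°, -134.907°, +146.756°.
Eastward gaps between consecutive values (wrapping around): 28.075°, 8.924°, 281.663°, 41.338°.
Largest gap = 281.663° ⇒ minimal covering band is its complement: 360° − 281.663° = 78.337°.
Band runs from +146.756° eastward to -134.907°, crossing the antimeridian.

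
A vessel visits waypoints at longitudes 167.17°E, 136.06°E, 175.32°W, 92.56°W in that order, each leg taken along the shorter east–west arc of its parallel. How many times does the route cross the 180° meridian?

1

Leg 1: +167.17° → +136.06°, shortest Δλ = -31.11° (west) — does not cross 180°.
Leg 2: +136.06° → -175.32°, shortest Δλ = 48.62° (east) — crosses 180°.
Leg 3: -175.32° → -92.56°, shortest Δλ = 82.76° (east) — does not cross 180°.
Total crossings: 1.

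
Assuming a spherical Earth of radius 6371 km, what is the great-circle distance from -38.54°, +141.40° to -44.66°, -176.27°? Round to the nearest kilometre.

Δλ = -176.27 − 141.40 = -317.67°; wrapped into (−180°, 180°]: 42.33°.
Δφ = -44.66 − -38.54 = -6.12°.
a = sin²(Δφ/2) + cos φ₁ · cos φ₂ · sin²(Δλ/2) = 0.075376.
c = 2·atan2(√a, √(1−a)) = 0.55624 rad → d = 6371·c ≈ 3543.79 km.

3544 km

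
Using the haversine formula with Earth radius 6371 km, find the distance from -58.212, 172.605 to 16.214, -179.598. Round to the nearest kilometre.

8307 km

Δλ = -179.598 − 172.605 = -352.203°; wrapped into (−180°, 180°]: 7.797°.
Δφ = 16.214 − -58.212 = 74.426°.
a = sin²(Δφ/2) + cos φ₁ · cos φ₂ · sin²(Δλ/2) = 0.368097.
c = 2·atan2(√a, √(1−a)) = 1.30383 rad → d = 6371·c ≈ 8306.70 km.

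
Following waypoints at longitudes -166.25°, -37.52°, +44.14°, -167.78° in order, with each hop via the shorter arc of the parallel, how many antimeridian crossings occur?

1

Leg 1: -166.25° → -37.52°, shortest Δλ = 128.73° (east) — does not cross 180°.
Leg 2: -37.52° → +44.14°, shortest Δλ = 81.66° (east) — does not cross 180°.
Leg 3: +44.14° → -167.78°, shortest Δλ = 148.08° (east) — crosses 180°.
Total crossings: 1.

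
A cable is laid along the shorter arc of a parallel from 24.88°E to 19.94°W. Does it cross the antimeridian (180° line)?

No

Signed shortest Δλ = ((-19.94 − 24.88 + 180) mod 360) − 180 = -44.82°.
Going west by 44.82° from +24.88° reaches -19.94° without touching 180°.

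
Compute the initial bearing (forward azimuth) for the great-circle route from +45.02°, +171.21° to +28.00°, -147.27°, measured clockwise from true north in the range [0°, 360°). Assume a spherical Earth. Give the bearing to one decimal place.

103.1°

Δλ = -147.27 − 171.21 = -318.48°; wrapped into (−180°, 180°]: 41.52°.
θ = atan2( sin Δλ · cos φ₂ , cos φ₁ · sin φ₂ − sin φ₁ · cos φ₂ · cos Δλ )
  = atan2(0.58529, -0.13577) = 103.060° → normalised to [0°, 360°): 103.060°.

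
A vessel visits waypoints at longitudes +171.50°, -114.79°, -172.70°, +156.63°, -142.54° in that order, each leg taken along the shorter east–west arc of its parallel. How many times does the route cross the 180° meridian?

Leg 1: +171.50° → -114.79°, shortest Δλ = 73.71° (east) — crosses 180°.
Leg 2: -114.79° → -172.70°, shortest Δλ = -57.91° (west) — does not cross 180°.
Leg 3: -172.70° → +156.63°, shortest Δλ = -30.67° (west) — crosses 180°.
Leg 4: +156.63° → -142.54°, shortest Δλ = 60.83° (east) — crosses 180°.
Total crossings: 3.

3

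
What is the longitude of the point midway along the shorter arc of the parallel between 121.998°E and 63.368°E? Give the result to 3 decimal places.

92.683°E

Signed shortest Δλ from +121.998° to +63.368° is -58.630°.
Midpoint longitude = +121.998° + (-58.630°)/2 = +121.998° − 29.315° = +92.683°.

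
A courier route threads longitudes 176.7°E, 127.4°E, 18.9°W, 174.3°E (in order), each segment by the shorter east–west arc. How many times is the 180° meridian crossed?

Leg 1: +176.7° → +127.4°, shortest Δλ = -49.3° (west) — does not cross 180°.
Leg 2: +127.4° → -18.9°, shortest Δλ = -146.3° (west) — does not cross 180°.
Leg 3: -18.9° → +174.3°, shortest Δλ = -166.8° (west) — crosses 180°.
Total crossings: 1.

1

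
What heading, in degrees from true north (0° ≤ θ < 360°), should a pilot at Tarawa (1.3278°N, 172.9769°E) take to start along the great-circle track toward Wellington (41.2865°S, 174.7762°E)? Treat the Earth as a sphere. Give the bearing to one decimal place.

Δλ = 174.7762 − 172.9769 = 1.7993°.
θ = atan2( sin Δλ · cos φ₂ , cos φ₁ · sin φ₂ − sin φ₁ · cos φ₂ · cos Δλ )
  = atan2(0.02359, -0.67705) = 178.004° → normalised to [0°, 360°): 178.004°.

178.0°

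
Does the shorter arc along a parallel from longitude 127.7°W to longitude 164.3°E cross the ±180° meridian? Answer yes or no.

Yes

Naïve |164.3 − -127.7| = 292.0° > 180°, so the shorter arc goes the other way round — across 180°.
Signed shortest Δλ = ((164.3 − -127.7 + 180) mod 360) − 180 = -68.0°.
Going west by 68.0° from -127.7° passes through 180° before reaching +164.3°.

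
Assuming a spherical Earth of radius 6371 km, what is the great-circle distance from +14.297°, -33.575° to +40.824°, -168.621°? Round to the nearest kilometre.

Δλ = -168.621 − -33.575 = -135.046°.
Δφ = 40.824 − 14.297 = 26.527°.
a = sin²(Δφ/2) + cos φ₁ · cos φ₂ · sin²(Δλ/2) = 0.678744.
c = 2·atan2(√a, √(1−a)) = 1.93637 rad → d = 6371·c ≈ 12336.63 km.

12337 km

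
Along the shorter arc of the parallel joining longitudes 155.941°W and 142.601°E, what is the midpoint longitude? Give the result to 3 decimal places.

173.330°E

Signed shortest Δλ from -155.941° to +142.601° is -61.458°.
Midpoint longitude = -155.941° + (-61.458°)/2 = -155.941° − 30.729° = -186.670°.
Normalise into (−180°, 180°]: +173.330°.
(The naïve average (-155.941 + +142.601)/2 = -6.67° is on the wrong side of the globe.)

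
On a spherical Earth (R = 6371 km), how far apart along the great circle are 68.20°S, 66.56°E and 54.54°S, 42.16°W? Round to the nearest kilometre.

Δλ = -42.16 − 66.56 = -108.72°.
Δφ = -54.54 − -68.20 = 13.66°.
a = sin²(Δφ/2) + cos φ₁ · cos φ₂ · sin²(Δλ/2) = 0.156437.
c = 2·atan2(√a, √(1−a)) = 0.81327 rad → d = 6371·c ≈ 5181.35 km.

5181 km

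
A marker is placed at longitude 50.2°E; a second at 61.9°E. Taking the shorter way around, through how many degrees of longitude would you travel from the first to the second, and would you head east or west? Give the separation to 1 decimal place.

Raw difference: 61.9 − 50.2 = 11.7°.
Normalise into (−180°, 180°]: 11.7° stays 11.7°.
Positive ⇒ the second point lies to the east; separation 11.7°.

11.7° east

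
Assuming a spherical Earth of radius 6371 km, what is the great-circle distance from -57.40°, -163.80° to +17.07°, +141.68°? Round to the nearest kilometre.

9678 km

Δλ = 141.68 − -163.80 = 305.48°; wrapped into (−180°, 180°]: -54.52°.
Δφ = 17.07 − -57.40 = 74.47°.
a = sin²(Δφ/2) + cos φ₁ · cos φ₂ · sin²(Δλ/2) = 0.474178.
c = 2·atan2(√a, √(1−a)) = 1.51913 rad → d = 6371·c ≈ 9678.38 km.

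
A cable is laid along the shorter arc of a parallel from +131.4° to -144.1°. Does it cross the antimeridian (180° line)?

Yes

Naïve |-144.1 − 131.4| = 275.5° > 180°, so the shorter arc goes the other way round — across 180°.
Signed shortest Δλ = ((-144.1 − 131.4 + 180) mod 360) − 180 = 84.5°.
Going east by 84.5° from +131.4° passes through 180° before reaching -144.1°.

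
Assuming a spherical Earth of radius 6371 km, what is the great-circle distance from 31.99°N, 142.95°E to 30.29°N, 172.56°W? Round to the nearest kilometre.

Δλ = -172.56 − 142.95 = -315.51°; wrapped into (−180°, 180°]: 44.49°.
Δφ = 30.29 − 31.99 = -1.70°.
a = sin²(Δφ/2) + cos φ₁ · cos φ₂ · sin²(Δλ/2) = 0.105177.
c = 2·atan2(√a, √(1−a)) = 0.66056 rad → d = 6371·c ≈ 4208.45 km.

4208 km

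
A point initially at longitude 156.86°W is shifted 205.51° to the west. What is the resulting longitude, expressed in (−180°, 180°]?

Start at -156.86°; shift −205.51° → -362.37°.
-362.37° lies outside (−180°, 180°]; add 360° → -2.37°.

2.37°W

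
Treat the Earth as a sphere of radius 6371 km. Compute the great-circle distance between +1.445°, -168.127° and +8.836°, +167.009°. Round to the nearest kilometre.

2872 km

Δλ = 167.009 − -168.127 = 335.136°; wrapped into (−180°, 180°]: -24.864°.
Δφ = 8.836 − 1.445 = 7.391°.
a = sin²(Δφ/2) + cos φ₁ · cos φ₂ · sin²(Δλ/2) = 0.049936.
c = 2·atan2(√a, √(1−a)) = 0.45073 rad → d = 6371·c ≈ 2871.61 km.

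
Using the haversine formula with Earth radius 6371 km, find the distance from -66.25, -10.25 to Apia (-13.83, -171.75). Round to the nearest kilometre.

Δλ = -171.75 − -10.25 = -161.50°.
Δφ = -13.83 − -66.25 = 52.42°.
a = sin²(Δφ/2) + cos φ₁ · cos φ₂ · sin²(Δλ/2) = 0.576032.
c = 2·atan2(√a, √(1−a)) = 1.72345 rad → d = 6371·c ≈ 10980.12 km.

10980 km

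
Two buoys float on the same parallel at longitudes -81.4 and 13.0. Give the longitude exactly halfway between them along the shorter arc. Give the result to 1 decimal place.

Signed shortest Δλ from -81.4° to +13.0° is +94.4°.
Midpoint longitude = -81.4° + (+94.4°)/2 = -81.4° + 47.2° = -34.2°.

-34.2°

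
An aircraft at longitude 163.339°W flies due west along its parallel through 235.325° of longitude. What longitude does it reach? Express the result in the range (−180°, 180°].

38.664°W

Start at -163.339°; shift −235.325° → -398.664°.
-398.664° lies outside (−180°, 180°]; add 360° → -38.664°.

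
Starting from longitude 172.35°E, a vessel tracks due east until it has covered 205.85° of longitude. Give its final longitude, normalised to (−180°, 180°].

Start at +172.35°; shift +205.85° → +378.20°.
+378.20° lies outside (−180°, 180°]; subtract 360° → +18.20°.

18.20°E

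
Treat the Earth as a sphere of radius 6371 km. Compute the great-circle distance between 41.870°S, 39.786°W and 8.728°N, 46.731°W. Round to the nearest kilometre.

5671 km

Δλ = -46.731 − -39.786 = -6.945°.
Δφ = 8.728 − -41.870 = 50.598°.
a = sin²(Δφ/2) + cos φ₁ · cos φ₂ · sin²(Δλ/2) = 0.185322.
c = 2·atan2(√a, √(1−a)) = 0.89007 rad → d = 6371·c ≈ 5670.64 km.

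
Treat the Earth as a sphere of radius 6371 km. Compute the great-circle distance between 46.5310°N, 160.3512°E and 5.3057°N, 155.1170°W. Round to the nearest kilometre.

6256 km

Δλ = -155.1170 − 160.3512 = -315.4682°; wrapped into (−180°, 180°]: 44.5318°.
Δφ = 5.3057 − 46.5310 = -41.2253°.
a = sin²(Δφ/2) + cos φ₁ · cos φ₂ · sin²(Δλ/2) = 0.222285.
c = 2·atan2(√a, √(1−a)) = 0.98192 rad → d = 6371·c ≈ 6255.79 km.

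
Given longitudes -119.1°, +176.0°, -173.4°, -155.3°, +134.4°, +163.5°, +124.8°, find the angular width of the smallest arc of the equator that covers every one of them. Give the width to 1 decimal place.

116.1°

Sort the longitudes: -173.4°, -155.3°, -119.1°, +124.8°, +134.4°, +163.5°, +176.0°.
Eastward gaps between consecutive values (wrapping around): 18.1°, 36.2°, 243.9°, 9.6°, 29.1°, 12.5°, 10.6°.
Largest gap = 243.9° ⇒ minimal covering band is its complement: 360° − 243.9° = 116.1°.
Band runs from +124.8° eastward to -119.1°, crossing the antimeridian.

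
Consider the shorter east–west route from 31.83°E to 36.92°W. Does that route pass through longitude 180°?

Signed shortest Δλ = ((-36.92 − 31.83 + 180) mod 360) − 180 = -68.75°.
Going west by 68.75° from +31.83° reaches -36.92° without touching 180°.

No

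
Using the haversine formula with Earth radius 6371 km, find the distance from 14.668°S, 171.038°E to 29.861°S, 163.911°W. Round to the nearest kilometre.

Δλ = -163.911 − 171.038 = -334.949°; wrapped into (−180°, 180°]: 25.051°.
Δφ = -29.861 − -14.668 = -15.193°.
a = sin²(Δφ/2) + cos φ₁ · cos φ₂ · sin²(Δλ/2) = 0.056936.
c = 2·atan2(√a, √(1−a)) = 0.48188 rad → d = 6371·c ≈ 3070.03 km.

3070 km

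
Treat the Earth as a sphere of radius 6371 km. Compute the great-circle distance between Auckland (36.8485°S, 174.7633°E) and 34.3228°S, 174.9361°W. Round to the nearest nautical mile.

525 nmi

Δλ = -174.9361 − 174.7633 = -349.6994°; wrapped into (−180°, 180°]: 10.3006°.
Δφ = -34.3228 − -36.8485 = 2.5257°.
a = sin²(Δφ/2) + cos φ₁ · cos φ₂ · sin²(Δλ/2) = 0.005811.
c = 2·atan2(√a, √(1−a)) = 0.15261 rad → d = 6371·c ≈ 972.30 km ≈ 525.00 nmi.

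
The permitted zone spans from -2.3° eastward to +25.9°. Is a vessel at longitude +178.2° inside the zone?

No

Band width going east from -2.3° to +25.9°: ((25.9 − -2.3) mod 360) = 28.2°.
Offset of +178.2° east of the west edge: ((178.2 − -2.3) mod 360) = 180.5°.
180.5° > 28.2° ⇒ outside.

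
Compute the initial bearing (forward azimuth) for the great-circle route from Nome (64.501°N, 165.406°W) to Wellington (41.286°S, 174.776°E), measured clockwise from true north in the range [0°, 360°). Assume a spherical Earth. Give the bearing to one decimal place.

Δλ = 174.776 − -165.406 = 340.182°; wrapped into (−180°, 180°]: -19.818°.
θ = atan2( sin Δλ · cos φ₂ , cos φ₁ · sin φ₂ − sin φ₁ · cos φ₂ · cos Δλ )
  = atan2(-0.25476, -0.92211) = -164.556° → normalised to [0°, 360°): 195.444°.

195.4°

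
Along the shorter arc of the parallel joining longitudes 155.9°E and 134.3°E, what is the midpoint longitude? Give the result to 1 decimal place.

Signed shortest Δλ from +155.9° to +134.3° is -21.6°.
Midpoint longitude = +155.9° + (-21.6°)/2 = +155.9° − 10.8° = +145.1°.

145.1°E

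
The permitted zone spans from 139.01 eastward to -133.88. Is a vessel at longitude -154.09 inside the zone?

Band width going east from +139.01° to -133.88°: ((-133.88 − 139.01) mod 360) = 87.11°.
Offset of -154.09° east of the west edge: ((-154.09 − 139.01) mod 360) = 66.90°.
66.90° ≤ 87.11° ⇒ inside.

Yes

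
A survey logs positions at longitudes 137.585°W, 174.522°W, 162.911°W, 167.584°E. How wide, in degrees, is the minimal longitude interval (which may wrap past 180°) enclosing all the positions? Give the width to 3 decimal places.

Sort the longitudes: -174.522°, -162.911°, -137.585°, +167.584°.
Eastward gaps between consecutive values (wrapping around): 11.611°, 25.326°, 305.169°, 17.894°.
Largest gap = 305.169° ⇒ minimal covering band is its complement: 360° − 305.169° = 54.831°.
Band runs from +167.584° eastward to -137.585°, crossing the antimeridian.

54.831°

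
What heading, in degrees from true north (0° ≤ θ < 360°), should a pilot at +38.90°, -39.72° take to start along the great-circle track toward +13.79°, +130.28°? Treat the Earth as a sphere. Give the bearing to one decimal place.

12.1°

Δλ = 130.28 − -39.72 = 170.00°.
θ = atan2( sin Δλ · cos φ₂ , cos φ₁ · sin φ₂ − sin φ₁ · cos φ₂ · cos Δλ )
  = atan2(0.16864, 0.78610) = 12.108° → normalised to [0°, 360°): 12.108°.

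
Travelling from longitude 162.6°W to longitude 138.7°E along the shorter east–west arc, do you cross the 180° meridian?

Yes

Naïve |138.7 − -162.6| = 301.3° > 180°, so the shorter arc goes the other way round — across 180°.
Signed shortest Δλ = ((138.7 − -162.6 + 180) mod 360) − 180 = -58.7°.
Going west by 58.7° from -162.6° passes through 180° before reaching +138.7°.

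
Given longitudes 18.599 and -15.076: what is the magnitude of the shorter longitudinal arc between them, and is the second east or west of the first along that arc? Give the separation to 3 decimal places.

Raw difference: -15.076 − 18.599 = -33.675°.
Normalise into (−180°, 180°]: -33.675° stays -33.675°.
Negative ⇒ the second point lies to the west; separation 33.675°.

33.675° west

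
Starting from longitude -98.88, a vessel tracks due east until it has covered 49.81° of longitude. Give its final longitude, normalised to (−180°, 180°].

-49.07°

Start at -98.88°; shift +49.81° → -49.07°.
-49.07° already lies in (−180°, 180°].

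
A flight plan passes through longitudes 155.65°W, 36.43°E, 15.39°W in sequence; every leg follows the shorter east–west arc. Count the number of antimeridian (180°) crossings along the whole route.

1

Leg 1: -155.65° → +36.43°, shortest Δλ = -167.92° (west) — crosses 180°.
Leg 2: +36.43° → -15.39°, shortest Δλ = -51.82° (west) — does not cross 180°.
Total crossings: 1.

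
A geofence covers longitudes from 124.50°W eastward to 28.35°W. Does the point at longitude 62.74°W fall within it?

Band width going east from -124.50° to -28.35°: ((-28.35 − -124.50) mod 360) = 96.15°.
Offset of -62.74° east of the west edge: ((-62.74 − -124.50) mod 360) = 61.76°.
61.76° ≤ 96.15° ⇒ inside.

Yes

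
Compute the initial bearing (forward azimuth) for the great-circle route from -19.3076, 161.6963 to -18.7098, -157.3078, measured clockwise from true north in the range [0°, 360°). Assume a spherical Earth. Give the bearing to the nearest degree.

Δλ = -157.3078 − 161.6963 = -319.0041°; wrapped into (−180°, 180°]: 40.9959°.
θ = atan2( sin Δλ · cos φ₂ , cos φ₁ · sin φ₂ − sin φ₁ · cos φ₂ · cos Δλ )
  = atan2(0.62134, -0.06637) = 96.097° → normalised to [0°, 360°): 96.097°.

96°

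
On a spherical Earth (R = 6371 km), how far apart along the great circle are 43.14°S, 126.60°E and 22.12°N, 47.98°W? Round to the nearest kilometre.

Δλ = -47.98 − 126.60 = -174.58°.
Δφ = 22.12 − -43.14 = 65.26°.
a = sin²(Δφ/2) + cos φ₁ · cos φ₂ · sin²(Δλ/2) = 0.965217.
c = 2·atan2(√a, √(1−a)) = 2.76639 rad → d = 6371·c ≈ 17624.66 km.

17625 km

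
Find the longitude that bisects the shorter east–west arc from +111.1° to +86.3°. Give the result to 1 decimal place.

+98.7°

Signed shortest Δλ from +111.1° to +86.3° is -24.8°.
Midpoint longitude = +111.1° + (-24.8°)/2 = +111.1° − 12.4° = +98.7°.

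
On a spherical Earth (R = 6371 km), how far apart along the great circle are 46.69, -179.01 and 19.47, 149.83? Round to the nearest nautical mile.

2237 nmi

Δλ = 149.83 − -179.01 = 328.84°; wrapped into (−180°, 180°]: -31.16°.
Δφ = 19.47 − 46.69 = -27.22°.
a = sin²(Δφ/2) + cos φ₁ · cos φ₂ · sin²(Δλ/2) = 0.102024.
c = 2·atan2(√a, √(1−a)) = 0.65022 rad → d = 6371·c ≈ 4142.54 km ≈ 2236.79 nmi.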